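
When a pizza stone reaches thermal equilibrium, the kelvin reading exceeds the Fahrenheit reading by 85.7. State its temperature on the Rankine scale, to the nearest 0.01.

841.43°R

Let x be the Fahrenheit reading; then the kelvin reading is 5/9·x + 255.372.
(5/9·x + 255.372) - x = 85.7  ⇒  (-4/9)·x = -169.672  ⇒  x = 381.7625°F.
In Celsius: (381.7625 - 32) × 5/9 = 194.3125°C.
In Rankine: 194.3125 × 1.8 + 491.67 = 841.43°R.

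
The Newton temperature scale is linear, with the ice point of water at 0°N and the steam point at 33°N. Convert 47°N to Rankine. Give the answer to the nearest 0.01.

748.03°R

Linear interpolation between the fixed points: C = (47 - 0) × 100 / (33 - 0) = 142.4242°C.
Then 142.4242 × 1.8 + 491.67 = 748.03°R.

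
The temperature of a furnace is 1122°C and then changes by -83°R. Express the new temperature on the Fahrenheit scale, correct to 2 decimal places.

The 83°R change is an interval, so only the factor 5/9 applies: -83 × 5/9 = -46.1111°C.
Final Celsius temperature: 1122.0000 - 46.1111 = 1075.8889°C.
In Fahrenheit: 1075.8889 × 1.8 + 32 = 1968.60°F.

1968.60°F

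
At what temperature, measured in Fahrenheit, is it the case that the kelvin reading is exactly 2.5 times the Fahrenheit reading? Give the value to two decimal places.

Let F be the Fahrenheit reading. The kelvin reading is K = 5/9·F + 255.372.
Require K = 2.5·F: 5/9·F + 255.372 = 2.5·F.
(-35/18)·F = -255.372  ⇒  F = 131.33.

131.33°F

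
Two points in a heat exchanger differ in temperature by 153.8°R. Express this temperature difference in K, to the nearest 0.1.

85.4 K

For a temperature interval the offset drops out; only the factor 5/9 applies.
153.8 × 5/9 = 85.4.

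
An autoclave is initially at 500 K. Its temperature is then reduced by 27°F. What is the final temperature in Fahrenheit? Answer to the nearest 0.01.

Initial temperature in Celsius: 500 - 273.15 = 226.8500°C.
The 27°F change is an interval, so only the factor 5/9 applies: -27 × 5/9 = -15.0000°C.
Final Celsius temperature: 226.8500 - 15.0000 = 211.8500°C.
In Fahrenheit: 211.8500 × 1.8 + 32 = 413.33°F.

413.33°F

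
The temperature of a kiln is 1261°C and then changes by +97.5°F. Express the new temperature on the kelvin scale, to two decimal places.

The 97.5°F change is an interval, so only the factor 5/9 applies: +97.5 × 5/9 = +54.1667°C.
Final Celsius temperature: 1261.0000 + 54.1667 = 1315.1667°C.
In kelvin: 1315.1667 + 273.15 = 1588.32 K.

1588.32 K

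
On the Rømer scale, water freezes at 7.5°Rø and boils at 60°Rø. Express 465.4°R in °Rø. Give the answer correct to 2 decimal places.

-0.16°Rø

First in Celsius: (465.4 - 491.67) × 5/9 = -14.5944°C.
Linearly onto the Rømer scale: 7.5 + (-14.5944 / 100) × (60 - 7.5) = -0.16°Rø.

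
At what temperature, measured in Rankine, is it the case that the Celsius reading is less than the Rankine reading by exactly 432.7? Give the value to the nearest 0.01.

Let R be the Rankine reading. The Celsius reading is C = 5/9·R - 273.15.
Require C - R = -432.7: (-4/9)·R - 273.15 = -432.7.
R = (-432.7 + 273.15) / (-4/9) = 358.99.

358.99°R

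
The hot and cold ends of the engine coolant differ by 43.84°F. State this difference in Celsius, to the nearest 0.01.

Only the scale ratio 5/9 matters for a change in temperature.
43.84 × 5/9 = 24.36.

24.36°C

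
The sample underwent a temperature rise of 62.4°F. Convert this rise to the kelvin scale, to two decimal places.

34.67 K

An interval of 1°F corresponds to 5/9 K.
62.4 × 5/9 = 34.67.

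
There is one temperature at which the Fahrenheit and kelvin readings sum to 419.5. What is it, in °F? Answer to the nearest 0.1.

Let F be the Fahrenheit reading. The kelvin reading is K = 5/9·F + 255.372.
Require F + K = 419.5: (14/9)·F + 255.372 = 419.5.
F = (419.5 - 255.372) / (14/9) = 105.5.

105.5°F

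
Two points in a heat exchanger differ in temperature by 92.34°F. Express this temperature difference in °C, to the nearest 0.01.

51.30°C

For a temperature interval the offset drops out; only the factor 5/9 applies.
92.34 × 5/9 = 51.30.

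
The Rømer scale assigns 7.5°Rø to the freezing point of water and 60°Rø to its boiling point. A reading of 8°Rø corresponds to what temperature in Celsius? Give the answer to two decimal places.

0.95°C

Linear interpolation between the fixed points: C = (8 - 7.5) × 100 / (60 - 7.5) = 0.9524°C.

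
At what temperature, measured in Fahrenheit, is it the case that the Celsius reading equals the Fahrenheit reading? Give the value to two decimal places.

-40.00°F

Let F be the Fahrenheit reading. The Celsius reading is C = 5/9·F - 17.7778.
Set C = F: 5/9·F - 17.7778 = F.
(-4/9)·F = 17.7778  ⇒  F = -40.00.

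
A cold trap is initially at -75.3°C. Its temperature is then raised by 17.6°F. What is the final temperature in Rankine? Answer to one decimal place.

The 17.6°F change is an interval, so only the factor 5/9 applies: +17.6 × 5/9 = +9.7778°C.
Final Celsius temperature: -75.3000 + 9.7778 = -65.5222°C.
In Rankine: -65.5222 × 1.8 + 491.67 = 373.7°R.

373.7°R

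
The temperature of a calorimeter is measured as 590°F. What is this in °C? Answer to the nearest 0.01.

310.00°C

In Celsius: (590 - 32) × 5/9 = 310.0000°C.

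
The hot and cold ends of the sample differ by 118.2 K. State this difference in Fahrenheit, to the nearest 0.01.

212.76°F

For a temperature interval the offset drops out; only the factor 1.8 applies.
118.2 × 1.8 = 212.76.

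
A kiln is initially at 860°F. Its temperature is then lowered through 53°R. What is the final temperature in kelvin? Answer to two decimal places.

Initial temperature in Celsius: (860 - 32) × 5/9 = 460.0000°C.
The 53°R change is an interval, so only the factor 5/9 applies: -53 × 5/9 = -29.4444°C.
Final Celsius temperature: 460.0000 - 29.4444 = 430.5556°C.
In kelvin: 430.5556 + 273.15 = 703.71 K.

703.71 K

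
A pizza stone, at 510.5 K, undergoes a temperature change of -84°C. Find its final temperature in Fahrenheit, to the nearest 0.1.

Initial temperature in Celsius: 510.5 - 273.15 = 237.3500°C.
Final Celsius temperature: 237.3500 - 84.0000 = 153.3500°C.
In Fahrenheit: 153.3500 × 1.8 + 32 = 308.0°F.

308.0°F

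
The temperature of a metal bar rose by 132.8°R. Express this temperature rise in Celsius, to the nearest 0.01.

Only the scale ratio 5/9 matters for a change in temperature.
132.8 × 5/9 = 73.78.

73.78°C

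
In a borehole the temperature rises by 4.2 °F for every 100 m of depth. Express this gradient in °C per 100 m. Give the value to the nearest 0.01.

The quantity depends on a temperature interval, so only the ratio of degree sizes applies; the offset between the scales is irrelevant.
A change of 1°F is a change of 5/9°C, so 4.2 × 5/9 = 2.33.

2.33 °C/100 m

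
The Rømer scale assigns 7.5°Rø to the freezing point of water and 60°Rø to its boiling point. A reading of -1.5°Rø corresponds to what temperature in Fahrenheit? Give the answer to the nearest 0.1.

Linear interpolation between the fixed points: C = (-1.5 - 7.5) × 100 / (60 - 7.5) = -17.1429°C.
Then -17.1429 × 1.8 + 32 = 1.1°F.

1.1°F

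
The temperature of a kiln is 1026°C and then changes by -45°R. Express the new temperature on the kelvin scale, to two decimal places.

1274.15 K

The 45°R change is an interval, so only the factor 5/9 applies: -45 × 5/9 = -25.0000°C.
Final Celsius temperature: 1026.0000 - 25.0000 = 1001.0000°C.
In kelvin: 1001.0000 + 273.15 = 1274.15 K.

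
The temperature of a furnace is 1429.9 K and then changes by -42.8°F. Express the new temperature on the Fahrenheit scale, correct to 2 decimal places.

2071.35°F

Initial temperature in Celsius: 1429.9 - 273.15 = 1156.7500°C.
The 42.8°F change is an interval, so only the factor 5/9 applies: -42.8 × 5/9 = -23.7778°C.
Final Celsius temperature: 1156.7500 - 23.7778 = 1132.9722°C.
In Fahrenheit: 1132.9722 × 1.8 + 32 = 2071.35°F.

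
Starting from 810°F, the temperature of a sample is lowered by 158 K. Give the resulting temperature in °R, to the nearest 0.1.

985.3°R

Initial temperature in Celsius: (810 - 32) × 5/9 = 432.2222°C.
The 158 K change is an interval; Kelvin and Celsius degrees are the same size, so ΔC = -158°C.
Final Celsius temperature: 432.2222 - 158.0000 = 274.2222°C.
In Rankine: 274.2222 × 1.8 + 491.67 = 985.3°R.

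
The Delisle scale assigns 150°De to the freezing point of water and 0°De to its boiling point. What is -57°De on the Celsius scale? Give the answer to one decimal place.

Linear interpolation between the fixed points: C = (-57 - 150) × 100 / (0 - 150) = 138.0000°C.

138.0°C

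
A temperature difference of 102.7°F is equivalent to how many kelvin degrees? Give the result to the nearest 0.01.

Only the scale ratio 5/9 matters for a change in temperature.
102.7 × 5/9 = 57.06.

57.06 K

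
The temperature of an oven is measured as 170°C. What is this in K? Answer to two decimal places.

443.15 K

In kelvin: 170.0000 + 273.15 = 443.15 K.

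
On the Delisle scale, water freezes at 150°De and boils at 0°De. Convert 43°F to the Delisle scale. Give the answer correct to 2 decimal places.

First in Celsius: (43 - 32) × 5/9 = 6.1111°C.
Linearly onto the Delisle scale: 150 + (6.1111 / 100) × (0 - 150) = 140.83°De.

140.83°De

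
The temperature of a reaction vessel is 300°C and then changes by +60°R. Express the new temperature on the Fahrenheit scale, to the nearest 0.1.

632.0°F

The 60°R change is an interval, so only the factor 5/9 applies: +60 × 5/9 = +33.3333°C.
Final Celsius temperature: 300.0000 + 33.3333 = 333.3333°C.
In Fahrenheit: 333.3333 × 1.8 + 32 = 632.0°F.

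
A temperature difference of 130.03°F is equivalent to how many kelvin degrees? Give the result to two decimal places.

72.24 K

For a temperature interval the offset drops out; only the factor 5/9 applies.
130.03 × 5/9 = 72.24.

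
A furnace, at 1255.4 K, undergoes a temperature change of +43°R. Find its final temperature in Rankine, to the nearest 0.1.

Initial temperature in Celsius: 1255.4 - 273.15 = 982.2500°C.
The 43°R change is an interval, so only the factor 5/9 applies: +43 × 5/9 = +23.8889°C.
Final Celsius temperature: 982.2500 + 23.8889 = 1006.1389°C.
In Rankine: 1006.1389 × 1.8 + 491.67 = 2302.7°R.

2302.7°R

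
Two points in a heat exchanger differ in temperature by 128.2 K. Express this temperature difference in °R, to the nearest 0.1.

230.8°R

For a temperature interval the offset drops out; only the factor 1.8 applies.
128.2 × 1.8 = 230.8.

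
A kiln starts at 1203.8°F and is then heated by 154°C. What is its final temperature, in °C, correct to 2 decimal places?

805.00°C

Initial temperature in Celsius: (1203.8 - 32) × 5/9 = 651.0000°C.
Final Celsius temperature: 651.0000 + 154.0000 = 805.0000°C.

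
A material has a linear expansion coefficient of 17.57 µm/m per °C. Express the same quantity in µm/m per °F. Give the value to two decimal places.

The quantity depends on a temperature interval, so only the ratio of degree sizes applies; the offset between the scales is irrelevant.
A change of 1°F is a change of 5/9°C, so per °F the value is 17.57 × 5/9 = 9.76.

9.76 µm/m per °F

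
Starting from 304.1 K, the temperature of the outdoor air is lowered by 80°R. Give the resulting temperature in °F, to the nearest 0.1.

7.7°F

Initial temperature in Celsius: 304.1 - 273.15 = 30.9500°C.
The 80°R change is an interval, so only the factor 5/9 applies: -80 × 5/9 = -44.4444°C.
Final Celsius temperature: 30.9500 - 44.4444 = -13.4944°C.
In Fahrenheit: -13.4944 × 1.8 + 32 = 7.7°F.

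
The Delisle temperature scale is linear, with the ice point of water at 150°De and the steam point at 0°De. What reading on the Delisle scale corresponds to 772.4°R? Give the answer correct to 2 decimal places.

First in Celsius: (772.4 - 491.67) × 5/9 = 155.9611°C.
Linearly onto the Delisle scale: 150 + (155.9611 / 100) × (0 - 150) = -83.94°De.

-83.94°De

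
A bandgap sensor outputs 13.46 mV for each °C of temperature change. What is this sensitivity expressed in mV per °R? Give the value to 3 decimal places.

7.478 mV per °R

Since only a temperature interval is involved, the additive offset between the scales drops out.
A change of 1°R is a change of 5/9°C, so per °R the value is 13.46 × 5/9 = 7.478.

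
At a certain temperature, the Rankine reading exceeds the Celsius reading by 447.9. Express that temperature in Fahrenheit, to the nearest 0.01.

Let x be the Rankine reading; then the Celsius reading is 5/9·x - 273.15.
(5/9·x - 273.15) - x = -447.9  ⇒  (-4/9)·x = -174.75  ⇒  x = 393.1875°R.
In Celsius: (393.1875 - 491.67) × 5/9 = -54.7125°C.
In Fahrenheit: -54.7125 × 1.8 + 32 = -66.48°F.

-66.48°F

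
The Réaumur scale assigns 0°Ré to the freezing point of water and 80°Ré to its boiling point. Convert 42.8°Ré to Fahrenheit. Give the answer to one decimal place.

128.3°F

Linear interpolation between the fixed points: C = (42.8 - 0) × 100 / (80 - 0) = 53.5000°C.
Then 53.5000 × 1.8 + 32 = 128.3°F.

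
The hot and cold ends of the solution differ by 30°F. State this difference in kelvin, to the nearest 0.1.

16.7 K

An interval of 1°F corresponds to 5/9 K.
30 × 5/9 = 16.7.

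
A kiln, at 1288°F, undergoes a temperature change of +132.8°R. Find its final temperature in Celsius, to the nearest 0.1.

771.6°C

Initial temperature in Celsius: (1288 - 32) × 5/9 = 697.7778°C.
The 132.8°R change is an interval, so only the factor 5/9 applies: +132.8 × 5/9 = +73.7778°C.
Final Celsius temperature: 697.7778 + 73.7778 = 771.5556°C.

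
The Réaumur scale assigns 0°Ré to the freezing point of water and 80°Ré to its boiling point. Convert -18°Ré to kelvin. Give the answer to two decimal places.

250.65 K

Linear interpolation between the fixed points: C = (-18 - 0) × 100 / (80 - 0) = -22.5000°C.
Then -22.5000 + 273.15 = 250.65 K.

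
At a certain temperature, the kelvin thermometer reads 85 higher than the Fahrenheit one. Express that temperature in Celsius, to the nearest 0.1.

195.2°C

Let x be the Fahrenheit reading; then the kelvin reading is 5/9·x + 255.372.
(5/9·x + 255.372) - x = 85  ⇒  (-4/9)·x = -170.372  ⇒  x = 383.3375°F.
In Celsius: (383.3375 - 32) × 5/9 = 195.2°C.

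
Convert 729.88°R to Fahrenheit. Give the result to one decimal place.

270.2°F

In Celsius: (729.88 - 491.67) × 5/9 = 132.3389°C.
In Fahrenheit: 132.3389 × 1.8 + 32 = 270.2°F.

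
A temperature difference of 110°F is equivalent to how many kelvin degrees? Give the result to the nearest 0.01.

61.11 K

An interval of 1°F corresponds to 5/9 K.
110 × 5/9 = 61.11.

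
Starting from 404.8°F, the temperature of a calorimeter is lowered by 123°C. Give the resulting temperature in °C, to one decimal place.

Initial temperature in Celsius: (404.8 - 32) × 5/9 = 207.1111°C.
Final Celsius temperature: 207.1111 - 123.0000 = 84.1111°C.

84.1°C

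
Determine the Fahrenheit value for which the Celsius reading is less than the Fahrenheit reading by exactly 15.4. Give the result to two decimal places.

Let F be the Fahrenheit reading. The Celsius reading is C = 5/9·F - 17.7778.
Require C - F = -15.4: (-4/9)·F - 17.7778 = -15.4.
F = (-15.4 + 17.7778) / (-4/9) = -5.35.

-5.35°F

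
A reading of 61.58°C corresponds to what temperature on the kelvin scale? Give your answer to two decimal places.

334.73 K

In kelvin: 61.5800 + 273.15 = 334.73 K.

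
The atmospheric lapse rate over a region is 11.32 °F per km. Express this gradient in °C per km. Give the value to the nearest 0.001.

6.289 °C/km

Since only a temperature interval is involved, the additive offset between the scales drops out.
A change of 1°F is a change of 5/9°C, so 11.32 × 5/9 = 6.289.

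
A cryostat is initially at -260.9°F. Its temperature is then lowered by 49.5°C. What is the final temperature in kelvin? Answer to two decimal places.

60.93 K

Initial temperature in Celsius: (-260.9 - 32) × 5/9 = -162.7222°C.
Final Celsius temperature: -162.7222 - 49.5000 = -212.2222°C.
In kelvin: -212.2222 + 273.15 = 60.93 K.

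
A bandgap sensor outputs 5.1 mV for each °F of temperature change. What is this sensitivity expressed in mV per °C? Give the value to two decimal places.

9.18 mV per °C

The quantity depends on a temperature interval, so only the ratio of degree sizes applies; the offset between the scales is irrelevant.
A change of 1°C is a change of 1.8°F, so per °C the value is 5.1 × 1.8 = 9.18.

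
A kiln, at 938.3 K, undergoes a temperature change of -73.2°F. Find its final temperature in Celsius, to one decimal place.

624.5°C

Initial temperature in Celsius: 938.3 - 273.15 = 665.1500°C.
The 73.2°F change is an interval, so only the factor 5/9 applies: -73.2 × 5/9 = -40.6667°C.
Final Celsius temperature: 665.1500 - 40.6667 = 624.4833°C.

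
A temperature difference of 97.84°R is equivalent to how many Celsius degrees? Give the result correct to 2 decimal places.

Only the scale ratio 5/9 matters for a change in temperature.
97.84 × 5/9 = 54.36.

54.36°C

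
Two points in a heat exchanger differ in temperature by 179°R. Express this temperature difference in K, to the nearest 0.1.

99.4 K

For a temperature interval the offset drops out; only the factor 5/9 applies.
179 × 5/9 = 99.4.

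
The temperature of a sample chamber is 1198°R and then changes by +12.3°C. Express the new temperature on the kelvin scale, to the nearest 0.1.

Initial temperature in Celsius: (1198 - 491.67) × 5/9 = 392.4056°C.
Final Celsius temperature: 392.4056 + 12.3000 = 404.7056°C.
In kelvin: 404.7056 + 273.15 = 677.9 K.

677.9 K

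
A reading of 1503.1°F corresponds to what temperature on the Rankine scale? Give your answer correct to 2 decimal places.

1962.77°R

In Celsius: (1503.1 - 32) × 5/9 = 817.2778°C.
In Rankine: 817.2778 × 1.8 + 491.67 = 1962.77°R.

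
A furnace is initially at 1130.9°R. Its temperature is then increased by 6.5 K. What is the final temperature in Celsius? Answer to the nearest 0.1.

361.6°C

Initial temperature in Celsius: (1130.9 - 491.67) × 5/9 = 355.1278°C.
The 6.5 K change is an interval; Kelvin and Celsius degrees are the same size, so ΔC = +6.5°C.
Final Celsius temperature: 355.1278 + 6.5000 = 361.6278°C.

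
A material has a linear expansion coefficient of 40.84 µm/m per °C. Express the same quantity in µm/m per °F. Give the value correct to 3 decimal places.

22.689 µm/m per °F

Since only a temperature interval is involved, the additive offset between the scales drops out.
A change of 1°F is a change of 5/9°C, so per °F the value is 40.84 × 5/9 = 22.689.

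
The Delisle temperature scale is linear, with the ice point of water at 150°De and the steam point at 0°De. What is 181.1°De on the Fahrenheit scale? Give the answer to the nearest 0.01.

Linear interpolation between the fixed points: C = (181.1 - 150) × 100 / (0 - 150) = -20.7333°C.
Then -20.7333 × 1.8 + 32 = -5.32°F.

-5.32°F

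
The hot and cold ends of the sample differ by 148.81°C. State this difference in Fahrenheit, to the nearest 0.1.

Only the scale ratio 1.8 matters for a change in temperature.
148.81 × 1.8 = 267.9.

267.9°F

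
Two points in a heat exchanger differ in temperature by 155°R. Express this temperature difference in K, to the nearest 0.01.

86.11 K

Only the scale ratio 5/9 matters for a change in temperature.
155 × 5/9 = 86.11.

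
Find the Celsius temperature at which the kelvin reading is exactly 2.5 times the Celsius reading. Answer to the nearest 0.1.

182.1°C

Let C be the Celsius reading. The kelvin reading is K = 1·C + 273.15.
Require K = 2.5·C: 1·C + 273.15 = 2.5·C.
(-1.5)·C = -273.15  ⇒  C = 182.1.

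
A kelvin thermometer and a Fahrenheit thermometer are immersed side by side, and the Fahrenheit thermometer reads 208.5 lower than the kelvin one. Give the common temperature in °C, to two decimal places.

Let x be the kelvin reading; then the Fahrenheit reading is 1.8·x - 459.67.
(1.8·x - 459.67) - x = -208.5  ⇒  (0.8)·x = 251.17  ⇒  x = 313.9625 K.
In Celsius: 313.9625 - 273.15 = 40.81°C.

40.81°C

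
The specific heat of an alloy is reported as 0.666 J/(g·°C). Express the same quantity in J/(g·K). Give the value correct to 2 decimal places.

0.67 J/(g·K)

Since only a temperature interval is involved, the additive offset between the scales drops out.
A change of 1 K is a change of 1°C, so per K the value is 0.666 × 1 = 0.67.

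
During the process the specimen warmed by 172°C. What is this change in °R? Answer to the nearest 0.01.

309.60°R

An interval of 1°C corresponds to 1.8°R.
172 × 1.8 = 309.60.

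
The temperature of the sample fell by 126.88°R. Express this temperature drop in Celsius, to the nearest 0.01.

An interval of 1°R corresponds to 5/9°C.
126.88 × 5/9 = 70.49.

70.49°C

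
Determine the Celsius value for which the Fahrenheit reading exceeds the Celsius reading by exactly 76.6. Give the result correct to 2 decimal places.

Let C be the Celsius reading. The Fahrenheit reading is F = 1.8·C + 32.
Require F - C = 76.6: (0.8)·C + 32 = 76.6.
C = (76.6 - 32) / (0.8) = 55.75.

55.75°C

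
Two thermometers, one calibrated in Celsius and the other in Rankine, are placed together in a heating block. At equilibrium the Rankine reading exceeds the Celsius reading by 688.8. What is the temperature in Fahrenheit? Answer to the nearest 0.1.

Let x be the Celsius reading; then the Rankine reading is 1.8·x + 491.67.
(1.8·x + 491.67) - x = 688.8  ⇒  (0.8)·x = 197.13  ⇒  x = 246.4125°C.
In Fahrenheit: 246.4125 × 1.8 + 32 = 475.5°F.

475.5°F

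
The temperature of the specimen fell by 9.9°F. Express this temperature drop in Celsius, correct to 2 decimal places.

Only the scale ratio 5/9 matters for a change in temperature.
9.9 × 5/9 = 5.50.

5.50°C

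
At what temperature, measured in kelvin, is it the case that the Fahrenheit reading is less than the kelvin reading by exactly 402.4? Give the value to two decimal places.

71.59 K

Let K be the kelvin reading. The Fahrenheit reading is F = 1.8·K - 459.67.
Require F - K = -402.4: (0.8)·K - 459.67 = -402.4.
K = (-402.4 + 459.67) / (0.8) = 71.59.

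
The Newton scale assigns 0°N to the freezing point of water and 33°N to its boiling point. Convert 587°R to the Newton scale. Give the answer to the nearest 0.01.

First in Celsius: (587 - 491.67) × 5/9 = 52.9611°C.
Linearly onto the Newton scale: 0 + (52.9611 / 100) × (33 - 0) = 17.48°N.

17.48°N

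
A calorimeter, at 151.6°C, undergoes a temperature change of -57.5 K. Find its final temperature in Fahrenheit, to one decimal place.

The 57.5 K change is an interval; Kelvin and Celsius degrees are the same size, so ΔC = -57.5°C.
Final Celsius temperature: 151.6000 - 57.5000 = 94.1000°C.
In Fahrenheit: 94.1000 × 1.8 + 32 = 201.4°F.

201.4°F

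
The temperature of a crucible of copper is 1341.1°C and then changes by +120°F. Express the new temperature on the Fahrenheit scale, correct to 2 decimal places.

2565.98°F

The 120°F change is an interval, so only the factor 5/9 applies: +120 × 5/9 = +66.6667°C.
Final Celsius temperature: 1341.1000 + 66.6667 = 1407.7667°C.
In Fahrenheit: 1407.7667 × 1.8 + 32 = 2565.98°F.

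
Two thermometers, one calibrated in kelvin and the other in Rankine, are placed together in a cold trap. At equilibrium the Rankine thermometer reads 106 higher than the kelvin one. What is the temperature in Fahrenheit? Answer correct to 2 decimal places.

-221.17°F

Let x be the kelvin reading; then the Rankine reading is 1.8·x.
(1.8·x) - x = 106  ⇒  (0.8)·x = 106  ⇒  x = 132.5000 K.
In Celsius: 132.5 - 273.15 = -140.6500°C.
In Fahrenheit: -140.6500 × 1.8 + 32 = -221.17°F.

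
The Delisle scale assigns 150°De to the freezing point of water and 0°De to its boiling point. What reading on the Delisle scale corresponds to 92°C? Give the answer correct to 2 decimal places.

Linearly onto the Delisle scale: 150 + (92.0000 / 100) × (0 - 150) = 12.00°De.

12.00°De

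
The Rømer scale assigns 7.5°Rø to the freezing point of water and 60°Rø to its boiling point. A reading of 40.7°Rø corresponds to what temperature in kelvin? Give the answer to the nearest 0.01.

Linear interpolation between the fixed points: C = (40.7 - 7.5) × 100 / (60 - 7.5) = 63.2381°C.
Then 63.2381 + 273.15 = 336.39 K.

336.39 K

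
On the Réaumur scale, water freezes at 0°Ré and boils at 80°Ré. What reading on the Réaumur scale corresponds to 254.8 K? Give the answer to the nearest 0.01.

-14.68°Ré

First in Celsius: 254.8 - 273.15 = -18.3500°C.
Linearly onto the Réaumur scale: 0 + (-18.3500 / 100) × (80 - 0) = -14.68°Ré.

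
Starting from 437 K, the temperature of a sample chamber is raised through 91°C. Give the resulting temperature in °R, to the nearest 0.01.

Initial temperature in Celsius: 437 - 273.15 = 163.8500°C.
Final Celsius temperature: 163.8500 + 91.0000 = 254.8500°C.
In Rankine: 254.8500 × 1.8 + 491.67 = 950.40°R.

950.40°R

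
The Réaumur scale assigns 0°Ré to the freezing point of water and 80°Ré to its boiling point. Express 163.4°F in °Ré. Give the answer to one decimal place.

First in Celsius: (163.4 - 32) × 5/9 = 73.0000°C.
Linearly onto the Réaumur scale: 0 + (73.0000 / 100) × (80 - 0) = 58.4°Ré.

58.4°Ré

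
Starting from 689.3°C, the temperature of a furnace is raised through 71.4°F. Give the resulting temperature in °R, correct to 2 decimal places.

The 71.4°F change is an interval, so only the factor 5/9 applies: +71.4 × 5/9 = +39.6667°C.
Final Celsius temperature: 689.3000 + 39.6667 = 728.9667°C.
In Rankine: 728.9667 × 1.8 + 491.67 = 1803.81°R.

1803.81°R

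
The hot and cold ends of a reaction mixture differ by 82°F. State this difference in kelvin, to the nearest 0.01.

An interval of 1°F corresponds to 5/9 K.
82 × 5/9 = 45.56.

45.56 K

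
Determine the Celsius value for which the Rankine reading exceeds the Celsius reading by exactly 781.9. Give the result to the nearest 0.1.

362.8°C

Let C be the Celsius reading. The Rankine reading is R = 1.8·C + 491.67.
Require R - C = 781.9: (0.8)·C + 491.67 = 781.9.
C = (781.9 - 491.67) / (0.8) = 362.8.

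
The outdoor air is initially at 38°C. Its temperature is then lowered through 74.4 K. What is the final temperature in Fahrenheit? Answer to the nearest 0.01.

The 74.4 K change is an interval; Kelvin and Celsius degrees are the same size, so ΔC = -74.4°C.
Final Celsius temperature: 38.0000 - 74.4000 = -36.4000°C.
In Fahrenheit: -36.4000 × 1.8 + 32 = -33.52°F.

-33.52°F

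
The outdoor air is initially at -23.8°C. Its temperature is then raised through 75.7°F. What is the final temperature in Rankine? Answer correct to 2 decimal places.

524.53°R

The 75.7°F change is an interval, so only the factor 5/9 applies: +75.7 × 5/9 = +42.0556°C.
Final Celsius temperature: -23.8000 + 42.0556 = 18.2556°C.
In Rankine: 18.2556 × 1.8 + 491.67 = 524.53°R.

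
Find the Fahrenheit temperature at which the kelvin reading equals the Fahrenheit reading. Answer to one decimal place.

Let F be the Fahrenheit reading. The kelvin reading is K = 5/9·F + 255.372.
Set K = F: 5/9·F + 255.372 = F.
(-4/9)·F = -255.372  ⇒  F = 574.6.

574.6°F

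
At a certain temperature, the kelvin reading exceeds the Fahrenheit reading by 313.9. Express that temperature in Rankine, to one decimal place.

328.0°R

Let x be the kelvin reading; then the Fahrenheit reading is 1.8·x - 459.67.
(1.8·x - 459.67) - x = -313.9  ⇒  (0.8)·x = 145.77  ⇒  x = 182.2125 K.
In Celsius: 182.2125 - 273.15 = -90.9375°C.
In Rankine: -90.9375 × 1.8 + 491.67 = 328.0°R.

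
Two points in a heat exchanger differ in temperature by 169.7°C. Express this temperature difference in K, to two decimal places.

169.70 K

Celsius and kelvin degrees are the same size, so the interval is unchanged: 169.70.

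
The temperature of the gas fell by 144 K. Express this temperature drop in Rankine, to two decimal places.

For a temperature interval the offset drops out; only the factor 1.8 applies.
144 × 1.8 = 259.20.

259.20°R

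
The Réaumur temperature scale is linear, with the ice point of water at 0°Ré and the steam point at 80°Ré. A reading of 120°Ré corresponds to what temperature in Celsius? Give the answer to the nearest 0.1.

Linear interpolation between the fixed points: C = (120 - 0) × 100 / (80 - 0) = 150.0000°C.

150.0°C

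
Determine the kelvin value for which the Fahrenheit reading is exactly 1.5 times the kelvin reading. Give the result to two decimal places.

1532.23 K

Let K be the kelvin reading. The Fahrenheit reading is F = 1.8·K - 459.67.
Require F = 1.5·K: 1.8·K - 459.67 = 1.5·K.
(0.3)·K = 459.67  ⇒  K = 1532.23.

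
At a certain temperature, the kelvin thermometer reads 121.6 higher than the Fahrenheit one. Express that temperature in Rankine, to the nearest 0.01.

Let x be the Fahrenheit reading; then the kelvin reading is 5/9·x + 255.372.
(5/9·x + 255.372) - x = 121.6  ⇒  (-4/9)·x = -133.772  ⇒  x = 300.9875°F.
In Celsius: (300.9875 - 32) × 5/9 = 149.4375°C.
In Rankine: 149.4375 × 1.8 + 491.67 = 760.66°R.

760.66°R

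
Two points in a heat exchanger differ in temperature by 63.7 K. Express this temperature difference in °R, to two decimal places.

114.66°R

An interval of 1 K corresponds to 1.8°R.
63.7 × 1.8 = 114.66.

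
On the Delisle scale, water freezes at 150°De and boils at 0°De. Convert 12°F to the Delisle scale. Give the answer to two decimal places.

166.67°De

First in Celsius: (12 - 32) × 5/9 = -11.1111°C.
Linearly onto the Delisle scale: 150 + (-11.1111 / 100) × (0 - 150) = 166.67°De.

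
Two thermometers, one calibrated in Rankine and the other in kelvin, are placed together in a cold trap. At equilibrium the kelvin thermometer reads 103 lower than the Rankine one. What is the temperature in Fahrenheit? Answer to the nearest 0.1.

Let x be the Rankine reading; then the kelvin reading is 5/9·x.
(5/9·x) - x = -103  ⇒  (-4/9)·x = -103  ⇒  x = 231.7500°R.
In Celsius: (231.75 - 491.67) × 5/9 = -144.4000°C.
In Fahrenheit: -144.4000 × 1.8 + 32 = -227.9°F.

-227.9°F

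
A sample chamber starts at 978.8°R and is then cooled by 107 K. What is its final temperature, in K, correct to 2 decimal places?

Initial temperature in Celsius: (978.8 - 491.67) × 5/9 = 270.6278°C.
The 107 K change is an interval; Kelvin and Celsius degrees are the same size, so ΔC = -107°C.
Final Celsius temperature: 270.6278 - 107.0000 = 163.6278°C.
In kelvin: 163.6278 + 273.15 = 436.78 K.

436.78 K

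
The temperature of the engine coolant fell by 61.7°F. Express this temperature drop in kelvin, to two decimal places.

34.28 K

Only the scale ratio 5/9 matters for a change in temperature.
61.7 × 5/9 = 34.28.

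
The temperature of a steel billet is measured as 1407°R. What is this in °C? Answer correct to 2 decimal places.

508.52°C

In Celsius: (1407 - 491.67) × 5/9 = 508.5167°C.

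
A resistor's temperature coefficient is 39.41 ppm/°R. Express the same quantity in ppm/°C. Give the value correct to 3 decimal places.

70.938 ppm/°C

The quantity depends on a temperature interval, so only the ratio of degree sizes applies; the offset between the scales is irrelevant.
A change of 1°C is a change of 1.8°R, so per °C the value is 39.41 × 1.8 = 70.938.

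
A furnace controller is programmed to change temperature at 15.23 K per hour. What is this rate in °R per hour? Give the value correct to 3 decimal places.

The quantity depends on a temperature interval, so only the ratio of degree sizes applies; the offset between the scales is irrelevant.
A change of 1 K is a change of 1.8°R, so 15.23 × 1.8 = 27.414.

27.414 °R/hour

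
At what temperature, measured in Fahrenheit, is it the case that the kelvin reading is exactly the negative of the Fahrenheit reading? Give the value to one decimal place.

-164.2°F

Let F be the Fahrenheit reading. The kelvin reading is K = 5/9·F + 255.372.
Require K = -1·F: 5/9·F + 255.372 = -1·F.
(14/9)·F = -255.372  ⇒  F = -164.2.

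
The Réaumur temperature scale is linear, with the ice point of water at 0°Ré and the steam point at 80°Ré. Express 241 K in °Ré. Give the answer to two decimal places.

First in Celsius: 241 - 273.15 = -32.1500°C.
Linearly onto the Réaumur scale: 0 + (-32.1500 / 100) × (80 - 0) = -25.72°Ré.

-25.72°Ré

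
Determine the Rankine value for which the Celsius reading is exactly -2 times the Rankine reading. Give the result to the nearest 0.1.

Let R be the Rankine reading. The Celsius reading is C = 5/9·R - 273.15.
Require C = -2·R: 5/9·R - 273.15 = -2·R.
(23/9)·R = 273.15  ⇒  R = 106.9.

106.9°R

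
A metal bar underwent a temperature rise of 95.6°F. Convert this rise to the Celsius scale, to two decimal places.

An interval of 1°F corresponds to 5/9°C.
95.6 × 5/9 = 53.11.

53.11°C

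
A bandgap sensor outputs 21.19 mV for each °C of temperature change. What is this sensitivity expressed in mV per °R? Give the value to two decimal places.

Since only a temperature interval is involved, the additive offset between the scales drops out.
A change of 1°R is a change of 5/9°C, so per °R the value is 21.19 × 5/9 = 11.77.

11.77 mV per °R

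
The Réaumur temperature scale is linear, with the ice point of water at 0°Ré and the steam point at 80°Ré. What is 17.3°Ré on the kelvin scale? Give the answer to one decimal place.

Linear interpolation between the fixed points: C = (17.3 - 0) × 100 / (80 - 0) = 21.6250°C.
Then 21.6250 + 273.15 = 294.8 K.

294.8 K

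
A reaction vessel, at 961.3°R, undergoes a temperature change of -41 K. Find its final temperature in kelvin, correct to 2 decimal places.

Initial temperature in Celsius: (961.3 - 491.67) × 5/9 = 260.9056°C.
The 41 K change is an interval; Kelvin and Celsius degrees are the same size, so ΔC = -41°C.
Final Celsius temperature: 260.9056 - 41.0000 = 219.9056°C.
In kelvin: 219.9056 + 273.15 = 493.06 K.

493.06 K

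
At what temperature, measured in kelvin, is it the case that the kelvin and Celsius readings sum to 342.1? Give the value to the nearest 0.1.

Let K be the kelvin reading. The Celsius reading is C = 1·K - 273.15.
Require K + C = 342.1: (2)·K - 273.15 = 342.1.
K = (342.1 + 273.15) / (2) = 307.6.

307.6 K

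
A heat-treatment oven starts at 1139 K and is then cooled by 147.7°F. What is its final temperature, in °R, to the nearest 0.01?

1902.50°R

Initial temperature in Celsius: 1139 - 273.15 = 865.8500°C.
The 147.7°F change is an interval, so only the factor 5/9 applies: -147.7 × 5/9 = -82.0556°C.
Final Celsius temperature: 865.8500 - 82.0556 = 783.7944°C.
In Rankine: 783.7944 × 1.8 + 491.67 = 1902.50°R.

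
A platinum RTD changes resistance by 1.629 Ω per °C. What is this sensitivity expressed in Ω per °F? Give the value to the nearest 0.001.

0.905 Ω per °F

The quantity depends on a temperature interval, so only the ratio of degree sizes applies; the offset between the scales is irrelevant.
A change of 1°F is a change of 5/9°C, so per °F the value is 1.629 × 5/9 = 0.905.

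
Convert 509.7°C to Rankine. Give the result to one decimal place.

In Rankine: 509.7000 × 1.8 + 491.67 = 1409.1°R.

1409.1°R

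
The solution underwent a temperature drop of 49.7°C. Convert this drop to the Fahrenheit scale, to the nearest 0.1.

An interval of 1°C corresponds to 1.8°F.
49.7 × 1.8 = 89.5.

89.5°F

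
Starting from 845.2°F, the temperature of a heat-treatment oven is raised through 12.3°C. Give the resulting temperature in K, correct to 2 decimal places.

Initial temperature in Celsius: (845.2 - 32) × 5/9 = 451.7778°C.
Final Celsius temperature: 451.7778 + 12.3000 = 464.0778°C.
In kelvin: 464.0778 + 273.15 = 737.23 K.

737.23 K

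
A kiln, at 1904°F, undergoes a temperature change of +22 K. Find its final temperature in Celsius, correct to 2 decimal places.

Initial temperature in Celsius: (1904 - 32) × 5/9 = 1040.0000°C.
The 22 K change is an interval; Kelvin and Celsius degrees are the same size, so ΔC = +22°C.
Final Celsius temperature: 1040.0000 + 22.0000 = 1062.0000°C.

1062.00°C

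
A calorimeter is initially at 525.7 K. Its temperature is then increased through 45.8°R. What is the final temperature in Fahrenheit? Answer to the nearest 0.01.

Initial temperature in Celsius: 525.7 - 273.15 = 252.5500°C.
The 45.8°R change is an interval, so only the factor 5/9 applies: +45.8 × 5/9 = +25.4444°C.
Final Celsius temperature: 252.5500 + 25.4444 = 277.9944°C.
In Fahrenheit: 277.9944 × 1.8 + 32 = 532.39°F.

532.39°F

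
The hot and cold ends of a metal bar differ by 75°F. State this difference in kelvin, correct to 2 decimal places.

An interval of 1°F corresponds to 5/9 K.
75 × 5/9 = 41.67.

41.67 K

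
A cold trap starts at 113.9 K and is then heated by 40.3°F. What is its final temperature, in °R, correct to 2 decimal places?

245.32°R

Initial temperature in Celsius: 113.9 - 273.15 = -159.2500°C.
The 40.3°F change is an interval, so only the factor 5/9 applies: +40.3 × 5/9 = +22.3889°C.
Final Celsius temperature: -159.2500 + 22.3889 = -136.8611°C.
In Rankine: -136.8611 × 1.8 + 491.67 = 245.32°R.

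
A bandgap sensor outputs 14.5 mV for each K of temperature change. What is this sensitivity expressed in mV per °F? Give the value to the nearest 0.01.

Since only a temperature interval is involved, the additive offset between the scales drops out.
A change of 1°F is a change of 5/9 K, so per °F the value is 14.5 × 5/9 = 8.06.

8.06 mV per °F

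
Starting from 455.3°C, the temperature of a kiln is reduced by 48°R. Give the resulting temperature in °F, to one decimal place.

The 48°R change is an interval, so only the factor 5/9 applies: -48 × 5/9 = -26.6667°C.
Final Celsius temperature: 455.3000 - 26.6667 = 428.6333°C.
In Fahrenheit: 428.6333 × 1.8 + 32 = 803.5°F.

803.5°F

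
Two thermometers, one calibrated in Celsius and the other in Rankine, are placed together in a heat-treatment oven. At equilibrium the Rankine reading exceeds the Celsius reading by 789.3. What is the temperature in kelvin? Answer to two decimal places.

Let x be the Celsius reading; then the Rankine reading is 1.8·x + 491.67.
(1.8·x + 491.67) - x = 789.3  ⇒  (0.8)·x = 297.63  ⇒  x = 372.0375°C.
In kelvin: 372.0375 + 273.15 = 645.19 K.

645.19 K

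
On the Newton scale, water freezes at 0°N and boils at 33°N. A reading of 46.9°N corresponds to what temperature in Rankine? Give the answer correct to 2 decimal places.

Linear interpolation between the fixed points: C = (46.9 - 0) × 100 / (33 - 0) = 142.1212°C.
Then 142.1212 × 1.8 + 491.67 = 747.49°R.

747.49°R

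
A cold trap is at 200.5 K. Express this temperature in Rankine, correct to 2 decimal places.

360.90°R

In Celsius: 200.5 - 273.15 = -72.6500°C.
In Rankine: -72.6500 × 1.8 + 491.67 = 360.90°R.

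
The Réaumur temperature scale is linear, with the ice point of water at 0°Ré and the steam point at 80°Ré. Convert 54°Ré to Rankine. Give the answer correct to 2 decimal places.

613.17°R

Linear interpolation between the fixed points: C = (54 - 0) × 100 / (80 - 0) = 67.5000°C.
Then 67.5000 × 1.8 + 491.67 = 613.17°R.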